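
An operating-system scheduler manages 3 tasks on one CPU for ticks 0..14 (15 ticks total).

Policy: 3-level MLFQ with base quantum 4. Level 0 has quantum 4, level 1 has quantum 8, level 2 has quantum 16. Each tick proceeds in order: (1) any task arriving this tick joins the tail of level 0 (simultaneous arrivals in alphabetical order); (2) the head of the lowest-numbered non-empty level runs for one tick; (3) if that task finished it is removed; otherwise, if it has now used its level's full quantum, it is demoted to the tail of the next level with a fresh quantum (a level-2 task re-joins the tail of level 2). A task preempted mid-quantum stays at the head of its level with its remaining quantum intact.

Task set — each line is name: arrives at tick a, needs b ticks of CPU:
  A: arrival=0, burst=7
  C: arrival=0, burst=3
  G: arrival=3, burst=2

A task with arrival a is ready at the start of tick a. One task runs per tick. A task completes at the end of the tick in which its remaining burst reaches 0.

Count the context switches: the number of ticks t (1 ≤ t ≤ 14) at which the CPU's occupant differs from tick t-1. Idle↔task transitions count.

t=0: L0/L1/L2 = AC/-/- → run A
t=1: L0/L1/L2 = AC/-/- → run A
t=2: L0/L1/L2 = AC/-/- → run A
t=3: L0/L1/L2 = ACG/-/- → run A
t=4: L0/L1/L2 = CG/A/- → run C
t=5: L0/L1/L2 = CG/A/- → run C
t=6: L0/L1/L2 = CG/A/- → run C
t=7: L0/L1/L2 = G/A/- → run G
t=8: L0/L1/L2 = G/A/- → run G
t=9: L0/L1/L2 = -/A/- → run A
t=10: L0/L1/L2 = -/A/- → run A
t=11: L0/L1/L2 = -/A/- → run A
t=12: (idle)
t=13: (idle)
t=14: (idle)

context switches = 4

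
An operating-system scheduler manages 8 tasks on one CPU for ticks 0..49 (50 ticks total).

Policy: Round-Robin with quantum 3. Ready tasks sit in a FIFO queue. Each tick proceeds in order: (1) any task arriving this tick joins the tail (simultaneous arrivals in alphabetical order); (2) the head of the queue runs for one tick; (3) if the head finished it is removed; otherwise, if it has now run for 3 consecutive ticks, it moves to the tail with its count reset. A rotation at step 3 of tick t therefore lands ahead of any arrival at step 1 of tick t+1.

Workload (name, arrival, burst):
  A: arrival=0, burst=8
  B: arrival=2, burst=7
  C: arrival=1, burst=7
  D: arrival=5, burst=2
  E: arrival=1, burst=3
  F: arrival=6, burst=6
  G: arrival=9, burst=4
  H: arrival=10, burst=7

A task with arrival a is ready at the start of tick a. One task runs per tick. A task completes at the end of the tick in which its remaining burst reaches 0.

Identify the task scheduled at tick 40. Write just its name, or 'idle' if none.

t=0: queue=[A] q_used=0 → run A
t=1: queue=[A,C,E] q_used=1 → run A
t=2: queue=[A,C,E,B] q_used=2 → run A
t=3: queue=[C,E,B,A] q_used=0 → run C
t=4: queue=[C,E,B,A] q_used=1 → run C
t=5: queue=[C,E,B,A,D] q_used=2 → run C
t=6: queue=[E,B,A,D,C,F] q_used=0 → run E
t=7: queue=[E,B,A,D,C,F] q_used=1 → run E
t=8: queue=[E,B,A,D,C,F] q_used=2 → run E
t=9: queue=[B,A,D,C,F,G] q_used=0 → run B
t=10: queue=[B,A,D,C,F,G,H] q_used=1 → run B
t=11: queue=[B,A,D,C,F,G,H] q_used=2 → run B
t=12: queue=[A,D,C,F,G,H,B] q_used=0 → run A
t=13: queue=[A,D,C,F,G,H,B] q_used=1 → run A
t=14: queue=[A,D,C,F,G,H,B] q_used=2 → run A
t=15: queue=[D,C,F,G,H,B,A] q_used=0 → run D
t=16: queue=[D,C,F,G,H,B,A] q_used=1 → run D
t=17: queue=[C,F,G,H,B,A] q_used=0 → run C
t=18: queue=[C,F,G,H,B,A] q_used=1 → run C
t=19: queue=[C,F,G,H,B,A] q_used=2 → run C
t=20: queue=[F,G,H,B,A,C] q_used=0 → run F
t=21: queue=[F,G,H,B,A,C] q_used=1 → run F
t=22: queue=[F,G,H,B,A,C] q_used=2 → run F
t=23: queue=[G,H,B,A,C,F] q_used=0 → run G
t=24: queue=[G,H,B,A,C,F] q_used=1 → run G
t=25: queue=[G,H,B,A,C,F] q_used=2 → run G
t=26: queue=[H,B,A,C,F,G] q_used=0 → run H
t=27: queue=[H,B,A,C,F,G] q_used=1 → run H
t=28: queue=[H,B,A,C,F,G] q_used=2 → run H
t=29: queue=[B,A,C,F,G,H] q_used=0 → run B
t=30: queue=[B,A,C,F,G,H] q_used=1 → run B
t=31: queue=[B,A,C,F,G,H] q_used=2 → run B
t=32: queue=[A,C,F,G,H,B] q_used=0 → run A
t=33: queue=[A,C,F,G,H,B] q_used=1 → run A
t=34: queue=[C,F,G,H,B] q_used=0 → run C
t=35: queue=[F,G,H,B] q_used=0 → run F
t=36: queue=[F,G,H,B] q_used=1 → run F
t=37: queue=[F,G,H,B] q_used=2 → run F
t=38: queue=[G,H,B] q_used=0 → run G
t=39: queue=[H,B] q_used=0 → run H
t=40: queue=[H,B] q_used=1 → run H
t=41: queue=[H,B] q_used=2 → run H
t=42: queue=[B,H] q_used=0 → run B
t=43: queue=[H] q_used=0 → run H
t=44: (idle)
t=45: (idle)
t=46: (idle)
t=47: (idle)
t=48: (idle)
t=49: (idle)

running at tick 40 = H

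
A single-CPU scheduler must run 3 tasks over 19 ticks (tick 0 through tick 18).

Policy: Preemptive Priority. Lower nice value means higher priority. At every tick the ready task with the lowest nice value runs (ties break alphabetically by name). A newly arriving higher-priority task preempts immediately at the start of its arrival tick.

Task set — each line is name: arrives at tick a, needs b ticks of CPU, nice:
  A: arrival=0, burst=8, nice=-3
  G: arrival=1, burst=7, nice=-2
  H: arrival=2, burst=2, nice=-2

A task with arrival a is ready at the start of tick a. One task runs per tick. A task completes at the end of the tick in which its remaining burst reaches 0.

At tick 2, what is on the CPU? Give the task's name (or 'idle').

t=0: ready={A} → run A
t=1: ready={A,G} → run A
t=2: ready={A,G,H} → run A
t=3: ready={A,G,H} → run A
t=4: ready={A,G,H} → run A
t=5: ready={A,G,H} → run A
t=6: ready={A,G,H} → run A
t=7: ready={A,G,H} → run A
t=8: ready={G,H} → run G
t=9: ready={G,H} → run G
t=10: ready={G,H} → run G
t=11: ready={G,H} → run G
t=12: ready={G,H} → run G
t=13: ready={G,H} → run G
t=14: ready={G,H} → run G
t=15: ready={H} → run H
t=16: ready={H} → run H
t=17: (idle)
t=18: (idle)

running at tick 2 = A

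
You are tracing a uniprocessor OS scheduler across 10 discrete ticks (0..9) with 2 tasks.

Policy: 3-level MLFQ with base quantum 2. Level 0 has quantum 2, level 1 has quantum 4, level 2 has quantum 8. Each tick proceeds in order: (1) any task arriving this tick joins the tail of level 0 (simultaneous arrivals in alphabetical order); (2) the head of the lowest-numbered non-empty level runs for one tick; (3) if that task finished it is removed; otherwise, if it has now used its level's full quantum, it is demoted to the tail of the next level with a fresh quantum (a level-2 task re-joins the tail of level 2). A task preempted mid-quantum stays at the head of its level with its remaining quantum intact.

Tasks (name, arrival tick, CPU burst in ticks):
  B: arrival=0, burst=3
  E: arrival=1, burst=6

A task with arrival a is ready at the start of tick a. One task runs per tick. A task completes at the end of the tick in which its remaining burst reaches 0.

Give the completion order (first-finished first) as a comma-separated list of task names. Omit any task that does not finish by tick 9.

t=0: L0/L1/L2 = B/-/- → run B
t=1: L0/L1/L2 = BE/-/- → run B
t=2: L0/L1/L2 = E/B/- → run E
t=3: L0/L1/L2 = E/B/- → run E
t=4: L0/L1/L2 = -/BE/- → run B
t=5: L0/L1/L2 = -/E/- → run E
t=6: L0/L1/L2 = -/E/- → run E
t=7: L0/L1/L2 = -/E/- → run E
t=8: L0/L1/L2 = -/E/- → run E
t=9: (idle)

completion order = B, E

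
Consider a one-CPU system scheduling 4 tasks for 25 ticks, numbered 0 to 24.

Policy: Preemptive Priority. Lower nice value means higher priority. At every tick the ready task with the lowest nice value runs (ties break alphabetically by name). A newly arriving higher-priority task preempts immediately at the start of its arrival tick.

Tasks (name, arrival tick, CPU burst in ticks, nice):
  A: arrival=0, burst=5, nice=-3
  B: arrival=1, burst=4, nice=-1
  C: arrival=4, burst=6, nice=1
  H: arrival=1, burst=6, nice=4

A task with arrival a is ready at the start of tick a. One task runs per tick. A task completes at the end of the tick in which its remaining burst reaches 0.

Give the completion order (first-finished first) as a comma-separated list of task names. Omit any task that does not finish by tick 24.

t=0: ready={A} → run A
t=1: ready={A,B,H} → run A
t=2: ready={A,B,H} → run A
t=3: ready={A,B,H} → run A
t=4: ready={A,B,C,H} → run A
t=5: ready={B,C,H} → run B
t=6: ready={B,C,H} → run B
t=7: ready={B,C,H} → run B
t=8: ready={B,C,H} → run B
t=9: ready={C,H} → run C
t=10: ready={C,H} → run C
t=11: ready={C,H} → run C
t=12: ready={C,H} → run C
t=13: ready={C,H} → run C
t=14: ready={C,H} → run C
t=15: ready={H} → run H
t=16: ready={H} → run H
t=17: ready={H} → run H
t=18: ready={H} → run H
t=19: ready={H} → run H
t=20: ready={H} → run H
t=21: (idle)
t=22: (idle)
t=23: (idle)
t=24: (idle)

completion order = A, B, C, H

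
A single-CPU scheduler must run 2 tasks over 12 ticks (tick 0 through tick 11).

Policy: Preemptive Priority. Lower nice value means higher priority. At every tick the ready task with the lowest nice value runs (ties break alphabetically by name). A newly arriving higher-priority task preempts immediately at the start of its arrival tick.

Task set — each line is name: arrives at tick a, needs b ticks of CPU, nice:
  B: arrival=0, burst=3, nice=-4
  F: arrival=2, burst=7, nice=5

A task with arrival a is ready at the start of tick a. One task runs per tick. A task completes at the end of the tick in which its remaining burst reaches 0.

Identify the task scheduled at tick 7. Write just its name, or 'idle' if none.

running at tick 7 = F

t=0: ready={B} → run B
t=1: ready={B} → run B
t=2: ready={B,F} → run B
t=3: ready={F} → run F
t=4: ready={F} → run F
t=5: ready={F} → run F
t=6: ready={F} → run F
t=7: ready={F} → run F
t=8: ready={F} → run F
t=9: ready={F} → run F
t=10: (idle)
t=11: (idle)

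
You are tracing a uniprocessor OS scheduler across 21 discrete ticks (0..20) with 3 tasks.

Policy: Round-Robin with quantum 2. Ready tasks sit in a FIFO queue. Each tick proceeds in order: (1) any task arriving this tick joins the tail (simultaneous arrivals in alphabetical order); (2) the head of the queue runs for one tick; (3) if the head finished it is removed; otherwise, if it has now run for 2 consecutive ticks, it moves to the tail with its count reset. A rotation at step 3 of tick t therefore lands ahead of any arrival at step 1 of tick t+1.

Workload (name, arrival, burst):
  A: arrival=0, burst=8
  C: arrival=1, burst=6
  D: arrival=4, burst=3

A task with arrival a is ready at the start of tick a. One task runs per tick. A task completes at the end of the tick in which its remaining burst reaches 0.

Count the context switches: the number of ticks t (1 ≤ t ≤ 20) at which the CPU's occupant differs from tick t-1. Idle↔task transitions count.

t=0: queue=[A] q_used=0 → run A
t=1: queue=[A,C] q_used=1 → run A
t=2: queue=[C,A] q_used=0 → run C
t=3: queue=[C,A] q_used=1 → run C
t=4: queue=[A,C,D] q_used=0 → run A
t=5: queue=[A,C,D] q_used=1 → run A
t=6: queue=[C,D,A] q_used=0 → run C
t=7: queue=[C,D,A] q_used=1 → run C
t=8: queue=[D,A,C] q_used=0 → run D
t=9: queue=[D,A,C] q_used=1 → run D
t=10: queue=[A,C,D] q_used=0 → run A
t=11: queue=[A,C,D] q_used=1 → run A
t=12: queue=[C,D,A] q_used=0 → run C
t=13: queue=[C,D,A] q_used=1 → run C
t=14: queue=[D,A] q_used=0 → run D
t=15: queue=[A] q_used=0 → run A
t=16: queue=[A] q_used=1 → run A
t=17: (idle)
t=18: (idle)
t=19: (idle)
t=20: (idle)

context switches = 9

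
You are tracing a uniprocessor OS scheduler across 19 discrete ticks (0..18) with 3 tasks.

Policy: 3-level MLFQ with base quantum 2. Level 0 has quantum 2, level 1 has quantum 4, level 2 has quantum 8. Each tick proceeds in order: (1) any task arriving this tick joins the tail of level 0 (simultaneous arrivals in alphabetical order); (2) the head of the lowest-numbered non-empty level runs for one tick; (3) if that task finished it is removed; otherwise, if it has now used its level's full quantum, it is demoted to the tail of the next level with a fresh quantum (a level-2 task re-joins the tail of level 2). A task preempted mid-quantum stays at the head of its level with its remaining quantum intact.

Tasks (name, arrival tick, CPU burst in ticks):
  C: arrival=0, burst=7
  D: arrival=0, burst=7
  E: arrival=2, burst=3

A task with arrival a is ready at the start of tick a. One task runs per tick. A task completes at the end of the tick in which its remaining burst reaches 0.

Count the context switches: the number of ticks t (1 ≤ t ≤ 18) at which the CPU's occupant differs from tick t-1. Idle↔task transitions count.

context switches = 8

t=0: L0/L1/L2 = CD/-/- → run C
t=1: L0/L1/L2 = CD/-/- → run C
t=2: L0/L1/L2 = DE/C/- → run D
t=3: L0/L1/L2 = DE/C/- → run D
t=4: L0/L1/L2 = E/CD/- → run E
t=5: L0/L1/L2 = E/CD/- → run E
t=6: L0/L1/L2 = -/CDE/- → run C
t=7: L0/L1/L2 = -/CDE/- → run C
t=8: L0/L1/L2 = -/CDE/- → run C
t=9: L0/L1/L2 = -/CDE/- → run C
t=10: L0/L1/L2 = -/DE/C → run D
t=11: L0/L1/L2 = -/DE/C → run D
t=12: L0/L1/L2 = -/DE/C → run D
t=13: L0/L1/L2 = -/DE/C → run D
t=14: L0/L1/L2 = -/E/CD → run E
t=15: L0/L1/L2 = -/-/CD → run C
t=16: L0/L1/L2 = -/-/D → run D
t=17: (idle)
t=18: (idle)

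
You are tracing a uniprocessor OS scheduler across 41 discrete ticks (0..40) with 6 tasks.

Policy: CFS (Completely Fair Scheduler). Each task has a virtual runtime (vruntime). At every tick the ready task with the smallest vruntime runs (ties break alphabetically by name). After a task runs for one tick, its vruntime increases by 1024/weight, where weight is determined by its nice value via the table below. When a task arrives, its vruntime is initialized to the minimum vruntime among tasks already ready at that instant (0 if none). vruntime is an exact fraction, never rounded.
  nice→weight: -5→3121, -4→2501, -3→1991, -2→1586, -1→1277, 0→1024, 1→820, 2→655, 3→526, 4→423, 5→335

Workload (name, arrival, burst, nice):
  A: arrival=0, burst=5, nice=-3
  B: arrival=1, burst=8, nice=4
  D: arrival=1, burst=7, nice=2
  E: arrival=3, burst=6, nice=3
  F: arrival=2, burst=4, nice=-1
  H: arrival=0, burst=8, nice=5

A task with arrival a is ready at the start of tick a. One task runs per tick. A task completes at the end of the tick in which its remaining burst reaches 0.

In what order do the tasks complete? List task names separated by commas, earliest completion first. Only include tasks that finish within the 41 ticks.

completion order = A, F, D, E, B, H

t=0: vr[A=0 H=0] → run A
t=1: vr[A=1024/1991 B=0 D=0 H=0] → run B
t=2: vr[A=1024/1991 B=1024/423 D=0 F=0 H=0] → run D
t=3: vr[A=1024/1991 B=1024/423 D=1024/655 E=0 F=0 H=0] → run E
t=4: vr[A=1024/1991 B=1024/423 D=1024/655 E=512/263 F=0 H=0] → run F
t=5: vr[A=1024/1991 B=1024/423 D=1024/655 E=512/263 F=1024/1277 H=0] → run H
t=6: vr[A=1024/1991 B=1024/423 D=1024/655 E=512/263 F=1024/1277 H=1024/335] → run A
t=7: vr[A=2048/1991 B=1024/423 D=1024/655 E=512/263 F=1024/1277 H=1024/335] → run F
t=8: vr[A=2048/1991 B=1024/423 D=1024/655 E=512/263 F=2048/1277 H=1024/335] → run A
t=9: vr[A=3072/1991 B=1024/423 D=1024/655 E=512/263 F=2048/1277 H=1024/335] → run A
t=10: vr[A=4096/1991 B=1024/423 D=1024/655 E=512/263 F=2048/1277 H=1024/335] → run D
t=11: vr[A=4096/1991 B=1024/423 D=2048/655 E=512/263 F=2048/1277 H=1024/335] → run F
t=12: vr[A=4096/1991 B=1024/423 D=2048/655 E=512/263 F=3072/1277 H=1024/335] → run E
t=13: vr[A=4096/1991 B=1024/423 D=2048/655 E=1024/263 F=3072/1277 H=1024/335] → run A
t=14: vr[B=1024/423 D=2048/655 E=1024/263 F=3072/1277 H=1024/335] → run F
t=15: vr[B=1024/423 D=2048/655 E=1024/263 H=1024/335] → run B
t=16: vr[B=2048/423 D=2048/655 E=1024/263 H=1024/335] → run H
t=17: vr[B=2048/423 D=2048/655 E=1024/263 H=2048/335] → run D
t=18: vr[B=2048/423 D=3072/655 E=1024/263 H=2048/335] → run E
t=19: vr[B=2048/423 D=3072/655 E=1536/263 H=2048/335] → run D
t=20: vr[B=2048/423 D=4096/655 E=1536/263 H=2048/335] → run B
t=21: vr[B=1024/141 D=4096/655 E=1536/263 H=2048/335] → run E
t=22: vr[B=1024/141 D=4096/655 E=2048/263 H=2048/335] → run H
t=23: vr[B=1024/141 D=4096/655 E=2048/263 H=3072/335] → run D
t=24: vr[B=1024/141 D=1024/131 E=2048/263 H=3072/335] → run B
t=25: vr[B=4096/423 D=1024/131 E=2048/263 H=3072/335] → run E
t=26: vr[B=4096/423 D=1024/131 E=2560/263 H=3072/335] → run D
t=27: vr[B=4096/423 D=6144/655 E=2560/263 H=3072/335] → run H
t=28: vr[B=4096/423 D=6144/655 E=2560/263 H=4096/335] → run D
t=29: vr[B=4096/423 E=2560/263 H=4096/335] → run B
t=30: vr[B=5120/423 E=2560/263 H=4096/335] → run E
t=31: vr[B=5120/423 H=4096/335] → run B
t=32: vr[B=2048/141 H=4096/335] → run H
t=33: vr[B=2048/141 H=1024/67] → run B
t=34: vr[B=7168/423 H=1024/67] → run H
t=35: vr[B=7168/423 H=6144/335] → run B
t=36: vr[H=6144/335] → run H
t=37: vr[H=7168/335] → run H
t=38: (idle)
t=39: (idle)
t=40: (idle)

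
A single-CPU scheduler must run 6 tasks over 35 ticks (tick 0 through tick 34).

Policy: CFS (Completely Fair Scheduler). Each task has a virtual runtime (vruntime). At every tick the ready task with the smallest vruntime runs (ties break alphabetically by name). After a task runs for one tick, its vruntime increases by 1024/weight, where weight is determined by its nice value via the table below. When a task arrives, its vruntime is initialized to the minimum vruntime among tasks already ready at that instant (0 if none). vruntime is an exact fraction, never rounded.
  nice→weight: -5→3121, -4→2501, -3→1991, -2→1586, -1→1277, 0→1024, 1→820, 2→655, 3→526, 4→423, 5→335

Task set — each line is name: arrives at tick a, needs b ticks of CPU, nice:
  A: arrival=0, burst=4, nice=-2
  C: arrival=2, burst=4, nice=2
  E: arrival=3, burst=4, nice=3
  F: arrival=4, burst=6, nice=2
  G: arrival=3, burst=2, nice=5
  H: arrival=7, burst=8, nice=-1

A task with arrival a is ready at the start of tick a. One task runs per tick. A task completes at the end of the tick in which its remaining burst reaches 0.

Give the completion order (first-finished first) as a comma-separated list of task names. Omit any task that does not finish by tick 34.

t=0: vr[A=0] → run A
t=1: vr[A=512/793] → run A
t=2: vr[A=1024/793 C=1024/793] → run A
t=3: vr[A=1536/793 C=1024/793 E=1024/793 G=1024/793] → run C
t=4: vr[A=1536/793 C=1482752/519415 E=1024/793 F=1024/793 G=1024/793] → run E
t=5: vr[A=1536/793 C=1482752/519415 E=675328/208559 F=1024/793 G=1024/793] → run F
t=6: vr[A=1536/793 C=1482752/519415 E=675328/208559 F=1482752/519415 G=1024/793] → run G
t=7: vr[A=1536/793 C=1482752/519415 E=675328/208559 F=1482752/519415 G=1155072/265655 H=1536/793] → run A
t=8: vr[C=1482752/519415 E=675328/208559 F=1482752/519415 G=1155072/265655 H=1536/793] → run H
t=9: vr[C=1482752/519415 E=675328/208559 F=1482752/519415 G=1155072/265655 H=2773504/1012661] → run H
t=10: vr[C=1482752/519415 E=675328/208559 F=1482752/519415 G=1155072/265655 H=3585536/1012661] → run C
t=11: vr[C=2294784/519415 E=675328/208559 F=1482752/519415 G=1155072/265655 H=3585536/1012661] → run F
t=12: vr[C=2294784/519415 E=675328/208559 F=2294784/519415 G=1155072/265655 H=3585536/1012661] → run E
t=13: vr[C=2294784/519415 E=1081344/208559 F=2294784/519415 G=1155072/265655 H=3585536/1012661] → run H
t=14: vr[C=2294784/519415 E=1081344/208559 F=2294784/519415 G=1155072/265655 H=4397568/1012661] → run H
t=15: vr[C=2294784/519415 E=1081344/208559 F=2294784/519415 G=1155072/265655 H=5209600/1012661] → run G
t=16: vr[C=2294784/519415 E=1081344/208559 F=2294784/519415 H=5209600/1012661] → run C
t=17: vr[C=3106816/519415 E=1081344/208559 F=2294784/519415 H=5209600/1012661] → run F
t=18: vr[C=3106816/519415 E=1081344/208559 F=3106816/519415 H=5209600/1012661] → run H
t=19: vr[C=3106816/519415 E=1081344/208559 F=3106816/519415 H=6021632/1012661] → run E
t=20: vr[C=3106816/519415 E=1487360/208559 F=3106816/519415 H=6021632/1012661] → run H
t=21: vr[C=3106816/519415 E=1487360/208559 F=3106816/519415 H=6833664/1012661] → run C
t=22: vr[E=1487360/208559 F=3106816/519415 H=6833664/1012661] → run F
t=23: vr[E=1487360/208559 F=3918848/519415 H=6833664/1012661] → run H
t=24: vr[E=1487360/208559 F=3918848/519415 H=7645696/1012661] → run E
t=25: vr[F=3918848/519415 H=7645696/1012661] → run F
t=26: vr[F=946176/103883 H=7645696/1012661] → run H
t=27: vr[F=946176/103883] → run F
t=28: (idle)
t=29: (idle)
t=30: (idle)
t=31: (idle)
t=32: (idle)
t=33: (idle)
t=34: (idle)

completion order = A, G, C, E, H, F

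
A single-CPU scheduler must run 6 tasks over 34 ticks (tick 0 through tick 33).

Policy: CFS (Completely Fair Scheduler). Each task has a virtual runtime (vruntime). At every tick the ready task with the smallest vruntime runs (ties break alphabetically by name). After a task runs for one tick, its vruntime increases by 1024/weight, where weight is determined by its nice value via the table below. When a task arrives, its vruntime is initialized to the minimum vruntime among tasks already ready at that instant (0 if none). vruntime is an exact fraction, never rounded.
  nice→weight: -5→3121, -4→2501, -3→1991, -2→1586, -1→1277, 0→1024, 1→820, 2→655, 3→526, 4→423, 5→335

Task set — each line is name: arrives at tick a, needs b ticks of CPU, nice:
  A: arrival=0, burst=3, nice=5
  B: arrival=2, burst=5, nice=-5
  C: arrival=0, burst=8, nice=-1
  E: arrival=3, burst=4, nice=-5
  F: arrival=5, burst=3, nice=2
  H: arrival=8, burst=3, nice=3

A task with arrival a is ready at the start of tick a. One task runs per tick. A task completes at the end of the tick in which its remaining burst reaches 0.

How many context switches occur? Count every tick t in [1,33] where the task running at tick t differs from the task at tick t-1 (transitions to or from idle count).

context switches = 26

t=0: vr[A=0 C=0] → run A
t=1: vr[A=1024/335 C=0] → run C
t=2: vr[A=1024/335 B=1024/1277 C=1024/1277] → run B
t=3: vr[A=1024/335 B=4503552/3985517 C=1024/1277 E=1024/1277] → run C
t=4: vr[A=1024/335 B=4503552/3985517 C=2048/1277 E=1024/1277] → run E
t=5: vr[A=1024/335 B=4503552/3985517 C=2048/1277 E=4503552/3985517 F=4503552/3985517] → run B
t=6: vr[A=1024/335 B=5811200/3985517 C=2048/1277 E=4503552/3985517 F=4503552/3985517] → run E
t=7: vr[A=1024/335 B=5811200/3985517 C=2048/1277 E=5811200/3985517 F=4503552/3985517] → run F
t=8: vr[A=1024/335 B=5811200/3985517 C=2048/1277 E=5811200/3985517 F=7030995968/2610513635 H=5811200/3985517] → run B
t=9: vr[A=1024/335 B=7118848/3985517 C=2048/1277 E=5811200/3985517 F=7030995968/2610513635 H=5811200/3985517] → run E
t=10: vr[A=1024/335 B=7118848/3985517 C=2048/1277 E=7118848/3985517 F=7030995968/2610513635 H=5811200/3985517] → run H
t=11: vr[A=1024/335 B=7118848/3985517 C=2048/1277 E=7118848/3985517 F=7030995968/2610513635 H=3568930304/1048190971] → run C
t=12: vr[A=1024/335 B=7118848/3985517 C=3072/1277 E=7118848/3985517 F=7030995968/2610513635 H=3568930304/1048190971] → run B
t=13: vr[A=1024/335 B=8426496/3985517 C=3072/1277 E=7118848/3985517 F=7030995968/2610513635 H=3568930304/1048190971] → run E
t=14: vr[A=1024/335 B=8426496/3985517 C=3072/1277 F=7030995968/2610513635 H=3568930304/1048190971] → run B
t=15: vr[A=1024/335 C=3072/1277 F=7030995968/2610513635 H=3568930304/1048190971] → run C
t=16: vr[A=1024/335 C=4096/1277 F=7030995968/2610513635 H=3568930304/1048190971] → run F
t=17: vr[A=1024/335 C=4096/1277 F=11112165376/2610513635 H=3568930304/1048190971] → run A
t=18: vr[A=2048/335 C=4096/1277 F=11112165376/2610513635 H=3568930304/1048190971] → run C
t=19: vr[A=2048/335 C=5120/1277 F=11112165376/2610513635 H=3568930304/1048190971] → run H
t=20: vr[A=2048/335 C=5120/1277 F=11112165376/2610513635 H=5609515008/1048190971] → run C
t=21: vr[A=2048/335 C=6144/1277 F=11112165376/2610513635 H=5609515008/1048190971] → run F
t=22: vr[A=2048/335 C=6144/1277 H=5609515008/1048190971] → run C
t=23: vr[A=2048/335 C=7168/1277 H=5609515008/1048190971] → run H
t=24: vr[A=2048/335 C=7168/1277] → run C
t=25: vr[A=2048/335] → run A
t=26: (idle)
t=27: (idle)
t=28: (idle)
t=29: (idle)
t=30: (idle)
t=31: (idle)
t=32: (idle)
t=33: (idle)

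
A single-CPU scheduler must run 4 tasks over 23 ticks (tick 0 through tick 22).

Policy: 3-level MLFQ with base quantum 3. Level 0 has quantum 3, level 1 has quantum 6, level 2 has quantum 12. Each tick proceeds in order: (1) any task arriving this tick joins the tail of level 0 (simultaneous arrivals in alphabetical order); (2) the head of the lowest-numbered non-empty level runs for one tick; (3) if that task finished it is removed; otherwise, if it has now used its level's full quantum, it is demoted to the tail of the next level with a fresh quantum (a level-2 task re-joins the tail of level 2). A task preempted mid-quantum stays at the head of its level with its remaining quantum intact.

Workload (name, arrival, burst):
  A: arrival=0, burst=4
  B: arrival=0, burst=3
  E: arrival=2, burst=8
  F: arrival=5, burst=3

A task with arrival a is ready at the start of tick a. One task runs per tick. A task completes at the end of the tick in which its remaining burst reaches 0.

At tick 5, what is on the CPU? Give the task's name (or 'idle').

t=0: L0/L1/L2 = AB/-/- → run A
t=1: L0/L1/L2 = AB/-/- → run A
t=2: L0/L1/L2 = ABE/-/- → run A
t=3: L0/L1/L2 = BE/A/- → run B
t=4: L0/L1/L2 = BE/A/- → run B
t=5: L0/L1/L2 = BEF/A/- → run B
t=6: L0/L1/L2 = EF/A/- → run E
t=7: L0/L1/L2 = EF/A/- → run E
t=8: L0/L1/L2 = EF/A/- → run E
t=9: L0/L1/L2 = F/AE/- → run F
t=10: L0/L1/L2 = F/AE/- → run F
t=11: L0/L1/L2 = F/AE/- → run F
t=12: L0/L1/L2 = -/AE/- → run A
t=13: L0/L1/L2 = -/E/- → run E
t=14: L0/L1/L2 = -/E/- → run E
t=15: L0/L1/L2 = -/E/- → run E
t=16: L0/L1/L2 = -/E/- → run E
t=17: L0/L1/L2 = -/E/- → run E
t=18: (idle)
t=19: (idle)
t=20: (idle)
t=21: (idle)
t=22: (idle)

running at tick 5 = B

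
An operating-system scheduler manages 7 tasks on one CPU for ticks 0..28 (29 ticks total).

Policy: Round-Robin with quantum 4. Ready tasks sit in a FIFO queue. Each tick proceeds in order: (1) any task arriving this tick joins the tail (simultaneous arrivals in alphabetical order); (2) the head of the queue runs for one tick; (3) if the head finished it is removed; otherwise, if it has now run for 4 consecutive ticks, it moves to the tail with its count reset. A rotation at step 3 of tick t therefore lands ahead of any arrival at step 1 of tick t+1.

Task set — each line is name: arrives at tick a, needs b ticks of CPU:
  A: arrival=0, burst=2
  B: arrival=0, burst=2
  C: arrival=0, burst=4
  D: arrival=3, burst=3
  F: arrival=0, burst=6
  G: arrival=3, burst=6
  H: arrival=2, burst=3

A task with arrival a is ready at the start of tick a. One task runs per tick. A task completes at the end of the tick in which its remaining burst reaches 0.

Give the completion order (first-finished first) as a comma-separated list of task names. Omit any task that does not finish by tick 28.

t=0: queue=[A,B,C,F] q_used=0 → run A
t=1: queue=[A,B,C,F] q_used=1 → run A
t=2: queue=[B,C,F,H] q_used=0 → run B
t=3: queue=[B,C,F,H,D,G] q_used=1 → run B
t=4: queue=[C,F,H,D,G] q_used=0 → run C
t=5: queue=[C,F,H,D,G] q_used=1 → run C
t=6: queue=[C,F,H,D,G] q_used=2 → run C
t=7: queue=[C,F,H,D,G] q_used=3 → run C
t=8: queue=[F,H,D,G] q_used=0 → run F
t=9: queue=[F,H,D,G] q_used=1 → run F
t=10: queue=[F,H,D,G] q_used=2 → run F
t=11: queue=[F,H,D,G] q_used=3 → run F
t=12: queue=[H,D,G,F] q_used=0 → run H
t=13: queue=[H,D,G,F] q_used=1 → run H
t=14: queue=[H,D,G,F] q_used=2 → run H
t=15: queue=[D,G,F] q_used=0 → run D
t=16: queue=[D,G,F] q_used=1 → run D
t=17: queue=[D,G,F] q_used=2 → run D
t=18: queue=[G,F] q_used=0 → run G
t=19: queue=[G,F] q_used=1 → run G
t=20: queue=[G,F] q_used=2 → run G
t=21: queue=[G,F] q_used=3 → run G
t=22: queue=[F,G] q_used=0 → run F
t=23: queue=[F,G] q_used=1 → run F
t=24: queue=[G] q_used=0 → run G
t=25: queue=[G] q_used=1 → run G
t=26: (idle)
t=27: (idle)
t=28: (idle)

completion order = A, B, C, H, D, F, G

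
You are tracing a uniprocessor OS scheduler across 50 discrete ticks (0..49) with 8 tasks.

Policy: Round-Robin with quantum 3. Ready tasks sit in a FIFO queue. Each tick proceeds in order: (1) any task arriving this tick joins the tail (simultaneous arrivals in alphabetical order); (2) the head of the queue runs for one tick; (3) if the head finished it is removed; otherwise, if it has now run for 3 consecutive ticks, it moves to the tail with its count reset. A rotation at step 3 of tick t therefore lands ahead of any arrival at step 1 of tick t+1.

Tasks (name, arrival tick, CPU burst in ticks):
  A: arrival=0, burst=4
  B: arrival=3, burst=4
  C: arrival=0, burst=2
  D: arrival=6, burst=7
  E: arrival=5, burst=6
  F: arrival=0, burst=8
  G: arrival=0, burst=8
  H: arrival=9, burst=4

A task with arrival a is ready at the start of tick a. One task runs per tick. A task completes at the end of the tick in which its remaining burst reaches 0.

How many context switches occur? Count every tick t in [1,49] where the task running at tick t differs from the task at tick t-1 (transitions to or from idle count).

context switches = 18

t=0: queue=[A,C,F,G] q_used=0 → run A
t=1: queue=[A,C,F,G] q_used=1 → run A
t=2: queue=[A,C,F,G] q_used=2 → run A
t=3: queue=[C,F,G,A,B] q_used=0 → run C
t=4: queue=[C,F,G,A,B] q_used=1 → run C
t=5: queue=[F,G,A,B,E] q_used=0 → run F
t=6: queue=[F,G,A,B,E,D] q_used=1 → run F
t=7: queue=[F,G,A,B,E,D] q_used=2 → run F
t=8: queue=[G,A,B,E,D,F] q_used=0 → run G
t=9: queue=[G,A,B,E,D,F,H] q_used=1 → run G
t=10: queue=[G,A,B,E,D,F,H] q_used=2 → run G
t=11: queue=[A,B,E,D,F,H,G] q_used=0 → run A
t=12: queue=[B,E,D,F,H,G] q_used=0 → run B
t=13: queue=[B,E,D,F,H,G] q_used=1 → run B
t=14: queue=[B,E,D,F,H,G] q_used=2 → run B
t=15: queue=[E,D,F,H,G,B] q_used=0 → run E
t=16: queue=[E,D,F,H,G,B] q_used=1 → run E
t=17: queue=[E,D,F,H,G,B] q_used=2 → run E
t=18: queue=[D,F,H,G,B,E] q_used=0 → run D
t=19: queue=[D,F,H,G,B,E] q_used=1 → run D
t=20: queue=[D,F,H,G,B,E] q_used=2 → run D
t=21: queue=[F,H,G,B,E,D] q_used=0 → run F
t=22: queue=[F,H,G,B,E,D] q_used=1 → run F
t=23: queue=[F,H,G,B,E,D] q_used=2 → run F
t=24: queue=[H,G,B,E,D,F] q_used=0 → run H
t=25: queue=[H,G,B,E,D,F] q_used=1 → run H
t=26: queue=[H,G,B,E,D,F] q_used=2 → run H
t=27: queue=[G,B,E,D,F,H] q_used=0 → run G
t=28: queue=[G,B,E,D,F,H] q_used=1 → run G
t=29: queue=[G,B,E,D,F,H] q_used=2 → run G
t=30: queue=[B,E,D,F,H,G] q_used=0 → run B
t=31: queue=[E,D,F,H,G] q_used=0 → run E
t=32: queue=[E,D,F,H,G] q_used=1 → run E
t=33: queue=[E,D,F,H,G] q_used=2 → run E
t=34: queue=[D,F,H,G] q_used=0 → run D
t=35: queue=[D,F,H,G] q_used=1 → run D
t=36: queue=[D,F,H,G] q_used=2 → run D
t=37: queue=[F,H,G,D] q_used=0 → run F
t=38: queue=[F,H,G,D] q_used=1 → run F
t=39: queue=[H,G,D] q_used=0 → run H
t=40: queue=[G,D] q_used=0 → run G
t=41: queue=[G,D] q_used=1 → run G
t=42: queue=[D] q_used=0 → run D
t=43: (idle)
t=44: (idle)
t=45: (idle)
t=46: (idle)
t=47: (idle)
t=48: (idle)
t=49: (idle)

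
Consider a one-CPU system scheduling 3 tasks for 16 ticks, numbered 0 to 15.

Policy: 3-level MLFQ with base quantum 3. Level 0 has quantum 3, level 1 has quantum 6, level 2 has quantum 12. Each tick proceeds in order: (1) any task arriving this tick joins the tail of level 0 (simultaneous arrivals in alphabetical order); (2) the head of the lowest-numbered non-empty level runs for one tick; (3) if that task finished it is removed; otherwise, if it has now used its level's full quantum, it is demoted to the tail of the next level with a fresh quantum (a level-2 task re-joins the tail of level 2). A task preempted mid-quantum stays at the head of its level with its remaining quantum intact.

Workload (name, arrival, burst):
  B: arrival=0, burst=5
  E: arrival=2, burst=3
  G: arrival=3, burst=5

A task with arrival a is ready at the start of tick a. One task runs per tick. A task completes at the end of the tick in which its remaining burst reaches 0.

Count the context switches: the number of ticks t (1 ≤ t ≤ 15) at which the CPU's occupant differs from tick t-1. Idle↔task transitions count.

t=0: L0/L1/L2 = B/-/- → run B
t=1: L0/L1/L2 = B/-/- → run B
t=2: L0/L1/L2 = BE/-/- → run B
t=3: L0/L1/L2 = EG/B/- → run E
t=4: L0/L1/L2 = EG/B/- → run E
t=5: L0/L1/L2 = EG/B/- → run E
t=6: L0/L1/L2 = G/B/- → run G
t=7: L0/L1/L2 = G/B/- → run G
t=8: L0/L1/L2 = G/B/- → run G
t=9: L0/L1/L2 = -/BG/- → run B
t=10: L0/L1/L2 = -/BG/- → run B
t=11: L0/L1/L2 = -/G/- → run G
t=12: L0/L1/L2 = -/G/- → run G
t=13: (idle)
t=14: (idle)
t=15: (idle)

context switches = 5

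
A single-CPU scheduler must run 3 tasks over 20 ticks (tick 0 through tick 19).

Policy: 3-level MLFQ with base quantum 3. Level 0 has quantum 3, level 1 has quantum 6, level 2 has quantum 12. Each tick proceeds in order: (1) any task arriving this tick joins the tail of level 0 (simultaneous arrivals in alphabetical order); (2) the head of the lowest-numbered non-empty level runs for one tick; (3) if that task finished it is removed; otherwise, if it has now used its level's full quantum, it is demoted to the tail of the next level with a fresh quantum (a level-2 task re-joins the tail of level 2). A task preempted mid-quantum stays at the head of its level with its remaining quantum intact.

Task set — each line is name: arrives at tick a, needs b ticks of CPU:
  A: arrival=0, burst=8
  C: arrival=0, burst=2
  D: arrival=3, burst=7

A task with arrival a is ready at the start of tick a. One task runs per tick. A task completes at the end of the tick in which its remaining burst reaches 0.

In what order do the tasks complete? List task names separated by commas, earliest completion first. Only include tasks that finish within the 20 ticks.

completion order = C, A, D

t=0: L0/L1/L2 = AC/-/- → run A
t=1: L0/L1/L2 = AC/-/- → run A
t=2: L0/L1/L2 = AC/-/- → run A
t=3: L0/L1/L2 = CD/A/- → run C
t=4: L0/L1/L2 = CD/A/- → run C
t=5: L0/L1/L2 = D/A/- → run D
t=6: L0/L1/L2 = D/A/- → run D
t=7: L0/L1/L2 = D/A/- → run D
t=8: L0/L1/L2 = -/AD/- → run A
t=9: L0/L1/L2 = -/AD/- → run A
t=10: L0/L1/L2 = -/AD/- → run A
t=11: L0/L1/L2 = -/AD/- → run A
t=12: L0/L1/L2 = -/AD/- → run A
t=13: L0/L1/L2 = -/D/- → run D
t=14: L0/L1/L2 = -/D/- → run D
t=15: L0/L1/L2 = -/D/- → run D
t=16: L0/L1/L2 = -/D/- → run D
t=17: (idle)
t=18: (idle)
t=19: (idle)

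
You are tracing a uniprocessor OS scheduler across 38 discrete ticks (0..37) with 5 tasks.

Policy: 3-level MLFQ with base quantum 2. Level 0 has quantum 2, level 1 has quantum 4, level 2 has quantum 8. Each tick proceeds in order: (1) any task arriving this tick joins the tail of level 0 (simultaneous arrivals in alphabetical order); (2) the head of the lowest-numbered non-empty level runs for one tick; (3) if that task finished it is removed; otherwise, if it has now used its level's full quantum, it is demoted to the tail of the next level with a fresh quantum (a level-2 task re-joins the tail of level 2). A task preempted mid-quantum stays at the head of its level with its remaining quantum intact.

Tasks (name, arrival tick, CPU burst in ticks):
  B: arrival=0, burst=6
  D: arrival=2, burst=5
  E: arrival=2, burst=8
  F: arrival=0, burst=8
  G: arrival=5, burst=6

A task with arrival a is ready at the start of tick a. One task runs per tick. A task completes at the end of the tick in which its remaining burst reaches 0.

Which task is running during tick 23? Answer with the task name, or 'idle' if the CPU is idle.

running at tick 23 = E

t=0: L0/L1/L2 = BF/-/- → run B
t=1: L0/L1/L2 = BF/-/- → run B
t=2: L0/L1/L2 = FDE/B/- → run F
t=3: L0/L1/L2 = FDE/B/- → run F
t=4: L0/L1/L2 = DE/BF/- → run D
t=5: L0/L1/L2 = DEG/BF/- → run D
t=6: L0/L1/L2 = EG/BFD/- → run E
t=7: L0/L1/L2 = EG/BFD/- → run E
t=8: L0/L1/L2 = G/BFDE/- → run G
t=9: L0/L1/L2 = G/BFDE/- → run G
t=10: L0/L1/L2 = -/BFDEG/- → run B
t=11: L0/L1/L2 = -/BFDEG/- → run B
t=12: L0/L1/L2 = -/BFDEG/- → run B
t=13: L0/L1/L2 = -/BFDEG/- → run B
t=14: L0/L1/L2 = -/FDEG/- → run F
t=15: L0/L1/L2 = -/FDEG/- → run F
t=16: L0/L1/L2 = -/FDEG/- → run F
t=17: L0/L1/L2 = -/FDEG/- → run F
t=18: L0/L1/L2 = -/DEG/F → run D
t=19: L0/L1/L2 = -/DEG/F → run D
t=20: L0/L1/L2 = -/DEG/F → run D
t=21: L0/L1/L2 = -/EG/F → run E
t=22: L0/L1/L2 = -/EG/F → run E
t=23: L0/L1/L2 = -/EG/F → run E
t=24: L0/L1/L2 = -/EG/F → run E
t=25: L0/L1/L2 = -/G/FE → run G
t=26: L0/L1/L2 = -/G/FE → run G
t=27: L0/L1/L2 = -/G/FE → run G
t=28: L0/L1/L2 = -/G/FE → run G
t=29: L0/L1/L2 = -/-/FE → run F
t=30: L0/L1/L2 = -/-/FE → run F
t=31: L0/L1/L2 = -/-/E → run E
t=32: L0/L1/L2 = -/-/E → run E
t=33: (idle)
t=34: (idle)
t=35: (idle)
t=36: (idle)
t=37: (idle)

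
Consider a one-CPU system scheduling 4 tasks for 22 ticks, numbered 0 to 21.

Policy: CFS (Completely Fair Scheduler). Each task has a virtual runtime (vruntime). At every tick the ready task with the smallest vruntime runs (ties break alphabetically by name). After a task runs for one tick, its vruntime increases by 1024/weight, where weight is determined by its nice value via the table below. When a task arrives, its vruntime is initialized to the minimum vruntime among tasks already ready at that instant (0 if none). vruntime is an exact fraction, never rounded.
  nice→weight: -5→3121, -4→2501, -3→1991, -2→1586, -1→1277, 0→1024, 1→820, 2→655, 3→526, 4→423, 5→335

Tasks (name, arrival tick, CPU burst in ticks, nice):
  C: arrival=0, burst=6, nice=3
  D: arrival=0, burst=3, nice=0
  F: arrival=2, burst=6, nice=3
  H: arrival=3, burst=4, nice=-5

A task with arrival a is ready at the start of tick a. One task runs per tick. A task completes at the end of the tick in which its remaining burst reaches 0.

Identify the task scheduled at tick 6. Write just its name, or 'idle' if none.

running at tick 6 = H

t=0: vr[C=0 D=0] → run C
t=1: vr[C=512/263 D=0] → run D
t=2: vr[C=512/263 D=1 F=1] → run D
t=3: vr[C=512/263 D=2 F=1 H=1] → run F
t=4: vr[C=512/263 D=2 F=775/263 H=1] → run H
t=5: vr[C=512/263 D=2 F=775/263 H=4145/3121] → run H
t=6: vr[C=512/263 D=2 F=775/263 H=5169/3121] → run H
t=7: vr[C=512/263 D=2 F=775/263 H=6193/3121] → run C
t=8: vr[C=1024/263 D=2 F=775/263 H=6193/3121] → run H
t=9: vr[C=1024/263 D=2 F=775/263] → run D
t=10: vr[C=1024/263 F=775/263] → run F
t=11: vr[C=1024/263 F=1287/263] → run C
t=12: vr[C=1536/263 F=1287/263] → run F
t=13: vr[C=1536/263 F=1799/263] → run C
t=14: vr[C=2048/263 F=1799/263] → run F
t=15: vr[C=2048/263 F=2311/263] → run C
t=16: vr[C=2560/263 F=2311/263] → run F
t=17: vr[C=2560/263 F=2823/263] → run C
t=18: vr[F=2823/263] → run F
t=19: (idle)
t=20: (idle)
t=21: (idle)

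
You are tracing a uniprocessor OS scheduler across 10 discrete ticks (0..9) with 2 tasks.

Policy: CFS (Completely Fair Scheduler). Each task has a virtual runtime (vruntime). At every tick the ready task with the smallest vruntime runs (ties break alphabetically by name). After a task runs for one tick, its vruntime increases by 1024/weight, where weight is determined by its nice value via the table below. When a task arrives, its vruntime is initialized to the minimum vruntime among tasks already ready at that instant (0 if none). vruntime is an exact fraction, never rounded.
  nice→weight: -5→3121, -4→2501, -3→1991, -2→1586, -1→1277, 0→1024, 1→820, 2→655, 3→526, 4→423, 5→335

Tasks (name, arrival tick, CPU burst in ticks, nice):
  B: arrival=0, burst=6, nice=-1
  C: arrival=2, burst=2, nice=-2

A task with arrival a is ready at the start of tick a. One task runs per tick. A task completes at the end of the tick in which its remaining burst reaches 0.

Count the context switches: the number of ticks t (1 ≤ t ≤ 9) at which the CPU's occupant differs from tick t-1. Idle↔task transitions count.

t=0: vr[B=0] → run B
t=1: vr[B=1024/1277] → run B
t=2: vr[B=2048/1277 C=2048/1277] → run B
t=3: vr[B=3072/1277 C=2048/1277] → run C
t=4: vr[B=3072/1277 C=2277888/1012661] → run C
t=5: vr[B=3072/1277] → run B
t=6: vr[B=4096/1277] → run B
t=7: vr[B=5120/1277] → run B
t=8: (idle)
t=9: (idle)

context switches = 3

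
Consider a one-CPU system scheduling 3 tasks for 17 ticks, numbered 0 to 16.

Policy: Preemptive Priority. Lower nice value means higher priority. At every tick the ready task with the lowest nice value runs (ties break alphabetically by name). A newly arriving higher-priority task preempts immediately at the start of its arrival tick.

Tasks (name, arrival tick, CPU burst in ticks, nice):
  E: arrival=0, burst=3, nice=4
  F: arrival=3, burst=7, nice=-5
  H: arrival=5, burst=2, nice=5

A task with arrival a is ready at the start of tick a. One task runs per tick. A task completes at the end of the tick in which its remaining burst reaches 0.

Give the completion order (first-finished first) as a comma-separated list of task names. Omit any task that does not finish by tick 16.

completion order = E, F, H

t=0: ready={E} → run E
t=1: ready={E} → run E
t=2: ready={E} → run E
t=3: ready={F} → run F
t=4: ready={F} → run F
t=5: ready={F,H} → run F
t=6: ready={F,H} → run F
t=7: ready={F,H} → run F
t=8: ready={F,H} → run F
t=9: ready={F,H} → run F
t=10: ready={H} → run H
t=11: ready={H} → run H
t=12: (idle)
t=13: (idle)
t=14: (idle)
t=15: (idle)
t=16: (idle)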